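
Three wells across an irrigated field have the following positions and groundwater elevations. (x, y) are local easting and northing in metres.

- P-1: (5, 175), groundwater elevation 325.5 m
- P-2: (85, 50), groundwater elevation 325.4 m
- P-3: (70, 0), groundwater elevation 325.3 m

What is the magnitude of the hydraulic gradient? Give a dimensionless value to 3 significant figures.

0.00206

Three-point gradient (reference P-1): Δ to P-2 = (80, -125, -0.1), Δ to P-3 = (65, -175, -0.2).
∂h/∂x = +0.001277, ∂h/∂y = +0.001617 (det = -5875).
|∇h| = √(0.001277² + 0.001617²) = 0.00206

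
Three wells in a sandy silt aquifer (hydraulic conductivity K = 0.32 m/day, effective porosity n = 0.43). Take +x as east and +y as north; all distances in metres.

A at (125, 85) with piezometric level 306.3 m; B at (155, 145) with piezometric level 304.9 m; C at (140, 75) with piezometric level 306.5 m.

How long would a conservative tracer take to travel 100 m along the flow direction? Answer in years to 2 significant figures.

16 years

Three-point gradient (reference A): Δ to B = (30, 60, -1.4), Δ to C = (15, -10, +0.2).
∂h/∂x = -0.001667, ∂h/∂y = -0.02250 (det = -1200).
|∇h| = √(-0.001667² + -0.02250²) = 0.02256
Seepage velocity v = K·i/n = 0.32 × 0.02256 / 0.43 = 0.01679 m/day.
t = 100 / 0.01679 = 5956 days = 16.3 years.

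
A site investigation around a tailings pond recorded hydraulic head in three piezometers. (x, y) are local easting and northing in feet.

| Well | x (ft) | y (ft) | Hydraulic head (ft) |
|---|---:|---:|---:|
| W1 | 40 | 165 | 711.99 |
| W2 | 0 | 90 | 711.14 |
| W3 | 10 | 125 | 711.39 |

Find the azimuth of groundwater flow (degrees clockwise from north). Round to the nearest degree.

With h = a·x + b·y + c and W1 as origin, the differences give:
  (-40)·a + (-75)·b = -0.85
  (-30)·a + (-40)·b = -0.60
Eliminate b (×(-40) and ×(-75), subtract): -650·a = -11.000 → a = ∂h/∂x = +0.01692
Back-substitute: b = ∂h/∂y = +0.002308.
Flow direction (−∇h) has components (-0.01692 E, -0.002308 N).
Azimuth = atan2(E, N) = atan2(-0.01692, -0.002308) = 262.2° ≈ 262°.

262°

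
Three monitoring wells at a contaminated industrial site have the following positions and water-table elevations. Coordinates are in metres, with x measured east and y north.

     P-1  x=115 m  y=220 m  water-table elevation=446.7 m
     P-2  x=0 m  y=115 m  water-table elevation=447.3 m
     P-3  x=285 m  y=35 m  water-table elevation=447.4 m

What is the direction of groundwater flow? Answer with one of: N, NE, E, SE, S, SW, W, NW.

With h = a·x + b·y + c and P-1 as origin, the differences give:
  (-115)·a + (-105)·b = +0.6
  170·a + (-185)·b = +0.7
Eliminate b (×(-185) and ×(-105), subtract): 39125·a = -37.50 → a = ∂h/∂x = -0.0009585
Back-substitute: b = ∂h/∂y = -0.004665.
Flow = −∇h = (+0.0009585 east, +0.004665 north), which points north.

N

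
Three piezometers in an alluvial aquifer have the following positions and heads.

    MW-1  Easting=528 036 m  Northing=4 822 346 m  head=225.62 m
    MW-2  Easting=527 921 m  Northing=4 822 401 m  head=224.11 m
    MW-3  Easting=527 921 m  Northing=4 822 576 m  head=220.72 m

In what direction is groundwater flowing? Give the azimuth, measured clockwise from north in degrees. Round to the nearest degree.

349°

Three-point gradient (reference MW-1): Δ to MW-2 = (-115, 55, -1.51), Δ to MW-3 = (-115, 230, -4.90).
∂h/∂x = +0.003866, ∂h/∂y = -0.01937 (det = -20125).
Flow direction (−∇h) has components (-0.003866 E, +0.01937 N).
Azimuth = atan2(E, N) = atan2(-0.003866, +0.01937) = 348.7° ≈ 349°.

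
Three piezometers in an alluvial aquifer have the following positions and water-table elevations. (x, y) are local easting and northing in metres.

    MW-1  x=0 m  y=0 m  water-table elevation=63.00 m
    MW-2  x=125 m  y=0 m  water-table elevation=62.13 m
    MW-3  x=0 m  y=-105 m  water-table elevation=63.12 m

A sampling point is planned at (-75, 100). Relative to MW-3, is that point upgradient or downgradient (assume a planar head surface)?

upgradient

∂h/∂x = (62.13 − 63.00) / (125 − 0) = -0.006960
∂h/∂y = (63.12 − 63.00) / (-105 − 0) = -0.001143
Head at (-75, 100) = 63.00 + (-0.006960)·(-75) + (-0.001143)·(100) = 63.41 m.
That is higher than the 63.12 m at MW-3, so the point is upgradient.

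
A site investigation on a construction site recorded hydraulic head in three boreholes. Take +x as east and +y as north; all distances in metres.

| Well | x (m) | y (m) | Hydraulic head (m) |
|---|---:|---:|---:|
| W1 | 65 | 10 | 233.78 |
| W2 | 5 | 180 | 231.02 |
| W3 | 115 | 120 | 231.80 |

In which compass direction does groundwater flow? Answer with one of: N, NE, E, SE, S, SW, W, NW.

With h = a·x + b·y + c and W1 as origin, the differences give:
  (-60)·a + 170·b = -2.76
  50·a + 110·b = -1.98
Eliminate b (×110 and ×170, subtract): -15100·a = 33.000 → a = ∂h/∂x = -0.002185
Back-substitute: b = ∂h/∂y = -0.01701.
Flow = −∇h = (+0.002185 east, +0.01701 north), which points north.

N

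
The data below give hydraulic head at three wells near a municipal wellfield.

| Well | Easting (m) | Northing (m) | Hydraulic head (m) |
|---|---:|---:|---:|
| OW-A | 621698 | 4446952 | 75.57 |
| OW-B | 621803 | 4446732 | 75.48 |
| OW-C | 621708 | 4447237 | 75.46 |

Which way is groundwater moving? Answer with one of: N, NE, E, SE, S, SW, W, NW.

E

With h = a·x + b·y + c and OW-A as origin, the differences give:
  105·a + (-220)·b = -0.09
  10·a + 285·b = -0.11
Eliminate b (×285 and ×(-220), subtract): 32125·a = -49.850 → a = ∂h/∂x = -0.001552
Back-substitute: b = ∂h/∂y = -0.0003315.
Flow = −∇h = (+0.001552 east, +0.0003315 north), which points east.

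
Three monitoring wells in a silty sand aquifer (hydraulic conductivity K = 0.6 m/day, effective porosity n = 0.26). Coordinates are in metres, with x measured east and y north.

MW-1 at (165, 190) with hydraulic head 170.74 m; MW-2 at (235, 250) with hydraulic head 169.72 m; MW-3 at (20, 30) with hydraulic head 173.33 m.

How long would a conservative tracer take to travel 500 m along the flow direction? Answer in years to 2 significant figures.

43 years

With h = a·x + b·y + c and MW-1 as origin, the differences give:
  70·a + 60·b = -1.02
  (-145)·a + (-160)·b = +2.59
Eliminate b (×(-160) and ×60, subtract): -2500·a = 7.800 → a = ∂h/∂x = -0.003120
Back-substitute: b = ∂h/∂y = -0.01336.
|∇h| = √(-0.003120² + -0.01336²) = 0.01372
Seepage velocity v = K·i/n = 0.6 × 0.01372 / 0.26 = 0.03166 m/day.
t = 500 / 0.03166 = 1.579e+04 days = 43.2 years.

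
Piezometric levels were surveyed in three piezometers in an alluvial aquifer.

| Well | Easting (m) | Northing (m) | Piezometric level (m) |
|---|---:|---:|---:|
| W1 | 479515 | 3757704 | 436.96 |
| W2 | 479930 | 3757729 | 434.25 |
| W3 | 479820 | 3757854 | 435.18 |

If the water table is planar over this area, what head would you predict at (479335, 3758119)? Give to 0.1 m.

438.8 m

With h = a·x + b·y + c and W1 as origin, the differences give:
  415·a + 25·b = -2.71
  305·a + 150·b = -1.78
Eliminate b (×150 and ×25, subtract): 54625·a = -362.000 → a = ∂h/∂x = -0.006627
Back-substitute: b = ∂h/∂y = +0.001608.
h(479335, 3758119) = 436.96 + (-0.006627)·(-180) + (+0.001608)·(415) = 436.96 +1.193 +0.667 = 438.820 m.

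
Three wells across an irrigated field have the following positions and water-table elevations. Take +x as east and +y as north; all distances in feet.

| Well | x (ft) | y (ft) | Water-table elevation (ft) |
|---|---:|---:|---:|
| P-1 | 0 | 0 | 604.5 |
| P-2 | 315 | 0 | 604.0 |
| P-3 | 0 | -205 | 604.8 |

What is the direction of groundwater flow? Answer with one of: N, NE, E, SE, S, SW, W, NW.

NE

∂h/∂x = (604.0 − 604.5) / (315 − 0) = -0.001587
∂h/∂y = (604.8 − 604.5) / (-205 − 0) = -0.001463
Flow = −∇h = (+0.001587 east, +0.001463 north), which points northeast.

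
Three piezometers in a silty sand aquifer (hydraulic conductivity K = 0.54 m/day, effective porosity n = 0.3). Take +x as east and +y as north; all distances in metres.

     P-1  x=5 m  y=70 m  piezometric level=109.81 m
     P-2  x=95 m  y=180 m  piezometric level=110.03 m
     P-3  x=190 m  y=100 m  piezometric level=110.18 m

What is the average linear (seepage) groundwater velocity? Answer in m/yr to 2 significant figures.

Differences from P-1: to P-2 (Δx, Δy, Δh) = (90, 110, +0.22); to P-3 = (185, 30, +0.37).
Solve a·Δx + b·Δy = Δh: det = 90·30 − 185·110 = -17650.
∂h/∂x = [(+0.22)·30 − (+0.37)·110] / -17650 = +0.001932
∂h/∂y = [90·(+0.37) − 185·(+0.22)] / -17650 = +0.0004193
|∇h| = √(0.001932² + 0.0004193²) = 0.001977
Seepage velocity v = K·i/n = 0.54 × 0.001977 / 0.3 = 0.003559 m/day = 1.3 m/yr.

1.3 m/yr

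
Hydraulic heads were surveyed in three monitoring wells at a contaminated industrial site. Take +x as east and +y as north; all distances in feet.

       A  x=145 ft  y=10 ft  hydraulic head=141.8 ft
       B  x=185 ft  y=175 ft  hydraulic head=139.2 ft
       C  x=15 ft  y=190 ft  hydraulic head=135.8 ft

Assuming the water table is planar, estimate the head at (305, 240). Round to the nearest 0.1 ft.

140.1 ft

Three-point gradient (reference A): Δ to B = (40, 165, -2.6), Δ to C = (-130, 180, -6.0).
∂h/∂x = +0.01822, ∂h/∂y = -0.02017 (det = 28650).
h(305, 240) = 141.8 + (+0.01822)·(160) + (-0.02017)·(230) = 141.8 +2.915 -4.640 = 140.075 ft.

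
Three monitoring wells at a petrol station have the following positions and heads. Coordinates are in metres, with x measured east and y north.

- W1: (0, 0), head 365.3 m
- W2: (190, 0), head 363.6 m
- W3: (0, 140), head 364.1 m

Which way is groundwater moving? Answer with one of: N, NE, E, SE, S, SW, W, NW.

NE

∂h/∂x = (363.6 − 365.3) / (190 − 0) = -0.008947
∂h/∂y = (364.1 − 365.3) / (140 − 0) = -0.008571
Flow = −∇h = (+0.008947 east, +0.008571 north), which points northeast.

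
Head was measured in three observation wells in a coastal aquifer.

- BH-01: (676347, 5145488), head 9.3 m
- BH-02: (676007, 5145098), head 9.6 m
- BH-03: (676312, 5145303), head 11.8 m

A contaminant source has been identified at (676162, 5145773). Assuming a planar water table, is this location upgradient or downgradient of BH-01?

Three-point gradient (reference BH-01): Δ to BH-02 = (-340, -390, +0.3), Δ to BH-03 = (-35, -185, +2.5).
∂h/∂x = +0.01867, ∂h/∂y = -0.01705 (det = 49250).
Head at (676162, 5145773) = 9.3 + (+0.01867)·(-185) + (-0.01705)·(285) = 0.99 m.
That is lower than the 9.3 m at BH-01, so the point is downgradient.

downgradient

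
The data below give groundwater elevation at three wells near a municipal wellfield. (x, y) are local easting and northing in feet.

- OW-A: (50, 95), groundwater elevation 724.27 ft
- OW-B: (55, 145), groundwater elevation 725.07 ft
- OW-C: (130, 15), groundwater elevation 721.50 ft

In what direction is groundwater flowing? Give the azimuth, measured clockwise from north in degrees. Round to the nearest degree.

136°

Taking OW-A as reference: OW-B−OW-A = (5, 50, +0.80); OW-C−OW-A = (80, -80, -2.77).
Determinant of the coordinate differences = 5·(-80) − 80·50 = -4400.
∂h/∂x = [(+0.80)·(-80) − (-2.77)·50] / -4400 = -0.01693
∂h/∂y = [5·(-2.77) − 80·(+0.80)] / -4400 = +0.01769
Flow direction (−∇h) has components (+0.01693 E, -0.01769 N).
Azimuth = atan2(E, N) = atan2(+0.01693, -0.01769) = 136.3° ≈ 136°.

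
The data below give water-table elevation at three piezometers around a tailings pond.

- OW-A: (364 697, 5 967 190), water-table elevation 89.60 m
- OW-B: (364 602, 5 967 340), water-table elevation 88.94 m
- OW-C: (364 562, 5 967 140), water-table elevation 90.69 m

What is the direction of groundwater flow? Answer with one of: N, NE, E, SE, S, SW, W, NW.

With h = a·x + b·y + c and OW-A as origin, the differences give:
  (-95)·a + 150·b = -0.66
  (-135)·a + (-50)·b = +1.09
Eliminate b (×(-50) and ×150, subtract): 25000·a = -130.500 → a = ∂h/∂x = -0.005220
Back-substitute: b = ∂h/∂y = -0.007706.
Flow = −∇h = (+0.005220 east, +0.007706 north), which points northeast.

NE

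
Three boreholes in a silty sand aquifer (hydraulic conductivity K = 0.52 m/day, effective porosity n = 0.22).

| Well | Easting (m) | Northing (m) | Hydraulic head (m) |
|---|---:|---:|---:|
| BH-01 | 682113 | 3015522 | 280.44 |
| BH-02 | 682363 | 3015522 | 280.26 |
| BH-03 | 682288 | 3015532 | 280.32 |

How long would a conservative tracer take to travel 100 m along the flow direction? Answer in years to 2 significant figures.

With h = a·x + b·y + c and BH-01 as origin, the differences give:
  250·a + 0·b = -0.18
  175·a + 10·b = -0.12
Eliminate b (×10 and ×0, subtract): 2500·a = -1.800 → a = ∂h/∂x = -0.0007200
Back-substitute: b = ∂h/∂y = +0.0006000.
|∇h| = √(-0.0007200² + 0.0006000²) = 0.0009372
Seepage velocity v = K·i/n = 0.52 × 0.0009372 / 0.22 = 0.002215 m/day.
t = 100 / 0.002215 = 4.515e+04 days = 124 years.

120 years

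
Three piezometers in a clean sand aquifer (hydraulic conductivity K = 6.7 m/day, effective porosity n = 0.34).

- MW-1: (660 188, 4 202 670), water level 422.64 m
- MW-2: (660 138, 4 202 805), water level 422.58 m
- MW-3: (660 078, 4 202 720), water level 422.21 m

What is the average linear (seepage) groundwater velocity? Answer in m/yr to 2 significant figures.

With h = a·x + b·y + c and MW-1 as origin, the differences give:
  (-50)·a + 135·b = -0.06
  (-110)·a + 50·b = -0.43
Eliminate b (×50 and ×135, subtract): 12350·a = 55.050 → a = ∂h/∂x = +0.004457
Back-substitute: b = ∂h/∂y = +0.001206.
|∇h| = √(0.004457² + 0.001206²) = 0.004617
Seepage velocity v = K·i/n = 6.7 × 0.004617 / 0.34 = 0.09098 m/day = 33.23 m/yr.

33 m/yr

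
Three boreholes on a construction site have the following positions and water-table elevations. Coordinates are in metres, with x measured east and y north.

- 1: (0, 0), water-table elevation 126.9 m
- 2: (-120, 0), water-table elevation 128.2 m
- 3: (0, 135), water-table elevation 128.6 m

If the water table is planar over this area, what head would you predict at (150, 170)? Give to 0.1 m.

127.4 m

∂h/∂x = (128.2 − 126.9) / (-120 − 0) = -0.01083
∂h/∂y = (128.6 − 126.9) / (135 − 0) = +0.01259
h(150, 170) = 126.9 + (-0.01083)·(150) + (+0.01259)·(170) = 126.9 -1.625 +2.141 = 127.416 m.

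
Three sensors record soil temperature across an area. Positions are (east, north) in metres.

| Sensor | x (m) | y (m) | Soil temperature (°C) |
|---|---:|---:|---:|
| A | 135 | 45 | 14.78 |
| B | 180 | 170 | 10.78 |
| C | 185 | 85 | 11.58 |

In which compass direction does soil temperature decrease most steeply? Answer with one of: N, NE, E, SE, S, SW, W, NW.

E

Taking A as reference: B−A = (45, 125, -4.00); C−A = (50, 40, -3.20).
Solve a·Δx + b·Δy = ΔT: det = 45·40 − 50·125 = -4450.
∂T/∂x = [(-4.00)·40 − (-3.20)·125] / -4450 = -0.05393
∂T/∂y = [45·(-3.20) − 50·(-4.00)] / -4450 = -0.01258
Steepest decrease is along −∇f = (+0.05393 E, +0.01258 N) → east.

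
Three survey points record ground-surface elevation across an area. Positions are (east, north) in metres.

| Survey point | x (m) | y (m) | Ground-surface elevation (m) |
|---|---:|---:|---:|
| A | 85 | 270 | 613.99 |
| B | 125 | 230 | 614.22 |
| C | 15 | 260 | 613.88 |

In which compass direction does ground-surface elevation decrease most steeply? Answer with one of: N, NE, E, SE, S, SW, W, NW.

NW

Taking A as reference: B−A = (40, -40, +0.23); C−A = (-70, -10, -0.11).
Determinant of the coordinate differences = 40·(-10) − (-70)·(-40) = -3200.
∂z/∂x = [(+0.23)·(-10) − (-0.11)·(-40)] / -3200 = +0.002094
∂z/∂y = [40·(-0.11) − (-70)·(+0.23)] / -3200 = -0.003656
Steepest decrease is along −∇f = (-0.002094 E, +0.003656 N) → northwest.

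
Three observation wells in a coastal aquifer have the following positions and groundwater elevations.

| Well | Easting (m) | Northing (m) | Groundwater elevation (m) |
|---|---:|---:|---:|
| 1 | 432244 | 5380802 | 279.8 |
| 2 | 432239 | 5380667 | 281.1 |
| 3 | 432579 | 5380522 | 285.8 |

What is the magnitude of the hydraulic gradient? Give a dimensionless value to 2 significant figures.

0.014

With h = a·x + b·y + c and 1 as origin, the differences give:
  (-5)·a + (-135)·b = +1.3
  335·a + (-280)·b = +6.0
Eliminate b (×(-280) and ×(-135), subtract): 46625·a = 446.00 → a = ∂h/∂x = +0.009566
Back-substitute: b = ∂h/∂y = -0.009984.
|∇h| = √(0.009566² + -0.009984²) = 0.01383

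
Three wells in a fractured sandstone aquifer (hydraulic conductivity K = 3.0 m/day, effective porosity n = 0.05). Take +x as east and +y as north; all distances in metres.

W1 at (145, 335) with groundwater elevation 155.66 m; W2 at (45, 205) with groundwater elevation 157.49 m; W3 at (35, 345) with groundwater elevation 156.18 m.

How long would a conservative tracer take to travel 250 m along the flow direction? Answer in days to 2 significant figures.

370 days

With h = a·x + b·y + c and W1 as origin, the differences give:
  (-100)·a + (-130)·b = +1.83
  (-110)·a + 10·b = +0.52
Eliminate b (×10 and ×(-130), subtract): -15300·a = 85.900 → a = ∂h/∂x = -0.005614
Back-substitute: b = ∂h/∂y = -0.009758.
|∇h| = √(-0.005614² + -0.009758²) = 0.01126
Seepage velocity v = K·i/n = 3.0 × 0.01126 / 0.05 = 0.6756 m/day.
t = 250 / 0.6756 = 370 days.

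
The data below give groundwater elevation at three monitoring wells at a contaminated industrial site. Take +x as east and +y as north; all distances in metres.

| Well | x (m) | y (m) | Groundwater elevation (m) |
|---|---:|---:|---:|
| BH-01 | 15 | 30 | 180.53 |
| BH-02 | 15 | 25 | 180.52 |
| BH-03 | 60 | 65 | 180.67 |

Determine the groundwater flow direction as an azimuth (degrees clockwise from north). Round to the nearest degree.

218°

Three-point gradient (reference BH-01): Δ to BH-02 = (0, -5, -0.01), Δ to BH-03 = (45, 35, +0.14).
∂h/∂x = +0.001556, ∂h/∂y = +0.002000 (det = 225).
Flow direction (−∇h) has components (-0.001556 E, -0.002000 N).
Azimuth = atan2(E, N) = atan2(-0.001556, -0.002000) = 217.9° ≈ 218°.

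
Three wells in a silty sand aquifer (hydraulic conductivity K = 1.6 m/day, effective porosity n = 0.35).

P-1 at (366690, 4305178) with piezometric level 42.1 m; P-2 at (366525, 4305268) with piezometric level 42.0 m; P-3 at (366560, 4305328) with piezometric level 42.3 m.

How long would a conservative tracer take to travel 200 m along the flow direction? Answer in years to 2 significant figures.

28 years

Differences from P-1: to P-2 (Δx, Δy, Δh) = (-165, 90, -0.1); to P-3 = (-130, 150, +0.2).
Determinant of the coordinate differences = (-165)·150 − (-130)·90 = -13050.
∂h/∂x = [(-0.1)·150 − (+0.2)·90] / -13050 = +0.002529
∂h/∂y = [(-165)·(+0.2) − (-130)·(-0.1)] / -13050 = +0.003525
|∇h| = √(0.002529² + 0.003525²) = 0.004338
Seepage velocity v = K·i/n = 1.6 × 0.004338 / 0.35 = 0.01983 m/day.
t = 200 / 0.01983 = 1.009e+04 days = 27.6 years.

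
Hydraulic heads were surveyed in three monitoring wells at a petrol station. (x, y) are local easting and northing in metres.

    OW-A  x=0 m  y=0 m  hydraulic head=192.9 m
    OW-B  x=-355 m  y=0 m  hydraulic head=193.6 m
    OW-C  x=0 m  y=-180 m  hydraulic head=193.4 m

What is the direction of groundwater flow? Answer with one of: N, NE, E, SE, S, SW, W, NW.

∂h/∂x = (193.6 − 192.9) / (-355 − 0) = -0.001972
∂h/∂y = (193.4 − 192.9) / (-180 − 0) = -0.002778
Flow = −∇h = (+0.001972 east, +0.002778 north), which points northeast.

NE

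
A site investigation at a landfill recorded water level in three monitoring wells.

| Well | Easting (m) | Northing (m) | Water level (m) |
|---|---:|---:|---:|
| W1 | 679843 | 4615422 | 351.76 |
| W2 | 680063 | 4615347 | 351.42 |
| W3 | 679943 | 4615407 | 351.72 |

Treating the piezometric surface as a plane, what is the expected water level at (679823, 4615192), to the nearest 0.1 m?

With h = a·x + b·y + c and W1 as origin, the differences give:
  220·a + (-75)·b = -0.34
  100·a + (-15)·b = -0.04
Eliminate b (×(-15) and ×(-75), subtract): 4200·a = 2.100 → a = ∂h/∂x = +0.0005000
Back-substitute: b = ∂h/∂y = +0.006000.
h(679823, 4615192) = 351.76 + (+0.0005000)·(-20) + (+0.006000)·(-230) = 351.76 -0.010 -1.380 = 350.370 m.

350.4 m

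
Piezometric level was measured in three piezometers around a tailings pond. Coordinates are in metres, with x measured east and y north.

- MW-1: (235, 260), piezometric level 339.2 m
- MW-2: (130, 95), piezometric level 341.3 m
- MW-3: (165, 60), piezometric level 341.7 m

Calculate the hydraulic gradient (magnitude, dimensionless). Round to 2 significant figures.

Taking MW-1 as reference: MW-2−MW-1 = (-105, -165, +2.1); MW-3−MW-1 = (-70, -200, +2.5).
Solve a·Δx + b·Δy = Δh: det = (-105)·(-200) − (-70)·(-165) = 9450.
∂h/∂x = [(+2.1)·(-200) − (+2.5)·(-165)] / 9450 = -0.0007937
∂h/∂y = [(-105)·(+2.5) − (-70)·(+2.1)] / 9450 = -0.01222
|∇h| = √(-0.0007937² + -0.01222²) = 0.01225

0.012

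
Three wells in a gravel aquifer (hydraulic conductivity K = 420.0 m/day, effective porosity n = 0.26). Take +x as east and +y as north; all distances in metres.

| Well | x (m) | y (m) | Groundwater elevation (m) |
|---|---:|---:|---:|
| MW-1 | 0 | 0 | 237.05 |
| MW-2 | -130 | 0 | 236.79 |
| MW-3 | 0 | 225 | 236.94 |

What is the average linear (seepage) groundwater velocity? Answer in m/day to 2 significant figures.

3.3 m/day

∂h/∂x = (236.79 − 237.05) / (-130 − 0) = +0.002000
∂h/∂y = (236.94 − 237.05) / (225 − 0) = -0.0004889
|∇h| = √(0.002000² + -0.0004889²) = 0.002059
Seepage velocity v = K·i/n = 420.0 × 0.002059 / 0.26 = 3.326 m/day.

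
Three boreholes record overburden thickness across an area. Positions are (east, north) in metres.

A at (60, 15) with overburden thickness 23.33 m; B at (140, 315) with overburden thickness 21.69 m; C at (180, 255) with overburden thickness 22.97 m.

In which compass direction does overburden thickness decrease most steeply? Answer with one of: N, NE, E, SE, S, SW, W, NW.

Three-point gradient (reference A): Δ to B = (80, 300, -1.64), Δ to C = (120, 240, -0.36).
∂d/∂x = +0.01700, ∂d/∂y = -0.010000 (det = -16800).
Steepest decrease is along −∇f = (-0.01700 E, +0.010000 N) → northwest.

NW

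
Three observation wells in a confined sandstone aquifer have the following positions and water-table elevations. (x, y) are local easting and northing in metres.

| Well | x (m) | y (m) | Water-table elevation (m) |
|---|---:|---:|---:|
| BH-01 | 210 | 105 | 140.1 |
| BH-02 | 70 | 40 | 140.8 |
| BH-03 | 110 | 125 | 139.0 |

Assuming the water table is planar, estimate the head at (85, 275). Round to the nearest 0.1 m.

Taking BH-01 as reference: BH-02−BH-01 = (-140, -65, +0.7); BH-03−BH-01 = (-100, 20, -1.1).
Determinant of the coordinate differences = (-140)·20 − (-100)·(-65) = -9300.
∂h/∂x = [(+0.7)·20 − (-1.1)·(-65)] / -9300 = +0.006183
∂h/∂y = [(-140)·(-1.1) − (-100)·(+0.7)] / -9300 = -0.02409
h(85, 275) = 140.1 + (+0.006183)·(-125) + (-0.02409)·(170) = 140.1 -0.773 -4.095 = 135.233 m.

135.2 m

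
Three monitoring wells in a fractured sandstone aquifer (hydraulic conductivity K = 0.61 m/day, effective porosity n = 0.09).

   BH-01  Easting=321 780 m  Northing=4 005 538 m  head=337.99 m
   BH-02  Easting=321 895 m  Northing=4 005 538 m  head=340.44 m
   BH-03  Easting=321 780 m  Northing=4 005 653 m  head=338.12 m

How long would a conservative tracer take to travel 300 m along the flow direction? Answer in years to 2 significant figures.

∂h/∂x = (340.44 − 337.99) / (321895 − 321780) = +0.02130
∂h/∂y = (338.12 − 337.99) / (4005653 − 4005538) = +0.001130
|∇h| = √(0.02130² + 0.001130²) = 0.02133
Seepage velocity v = K·i/n = 0.61 × 0.02133 / 0.09 = 0.1446 m/day.
t = 300 / 0.1446 = 2075 days = 5.68 years.

5.7 years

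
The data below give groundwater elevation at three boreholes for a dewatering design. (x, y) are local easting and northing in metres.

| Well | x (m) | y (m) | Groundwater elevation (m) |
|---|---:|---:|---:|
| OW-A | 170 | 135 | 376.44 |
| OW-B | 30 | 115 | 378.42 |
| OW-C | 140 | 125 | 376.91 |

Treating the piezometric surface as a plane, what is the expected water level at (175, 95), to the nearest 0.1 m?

Differences from OW-A: to OW-B (Δx, Δy, Δh) = (-140, -20, +1.98); to OW-C = (-30, -10, +0.47).
Solve a·Δx + b·Δy = Δh: det = (-140)·(-10) − (-30)·(-20) = 800.
∂h/∂x = [(+1.98)·(-10) − (+0.47)·(-20)] / 800 = -0.01300
∂h/∂y = [(-140)·(+0.47) − (-30)·(+1.98)] / 800 = -0.008000
h(175, 95) = 376.44 + (-0.01300)·(5) + (-0.008000)·(-40) = 376.44 -0.065 +0.320 = 376.695 m.

376.7 m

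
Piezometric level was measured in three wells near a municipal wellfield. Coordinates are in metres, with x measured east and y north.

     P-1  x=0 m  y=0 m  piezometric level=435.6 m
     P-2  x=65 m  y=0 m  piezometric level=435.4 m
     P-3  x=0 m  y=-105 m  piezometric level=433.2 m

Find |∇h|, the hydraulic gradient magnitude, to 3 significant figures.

0.0231

∂h/∂x = (435.4 − 435.6) / (65 − 0) = -0.003077
∂h/∂y = (433.2 − 435.6) / (-105 − 0) = +0.02286
|∇h| = √(-0.003077² + 0.02286²) = 0.02307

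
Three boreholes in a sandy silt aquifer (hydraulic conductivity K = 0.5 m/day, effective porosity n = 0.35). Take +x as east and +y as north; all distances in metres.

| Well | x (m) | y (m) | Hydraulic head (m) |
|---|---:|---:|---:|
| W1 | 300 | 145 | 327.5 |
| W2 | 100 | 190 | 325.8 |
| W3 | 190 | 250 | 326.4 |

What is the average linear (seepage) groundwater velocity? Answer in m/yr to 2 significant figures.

Taking W1 as reference: W2−W1 = (-200, 45, -1.7); W3−W1 = (-110, 105, -1.1).
Determinant of the coordinate differences = (-200)·105 − (-110)·45 = -16050.
∂h/∂x = [(-1.7)·105 − (-1.1)·45] / -16050 = +0.008037
∂h/∂y = [(-200)·(-1.1) − (-110)·(-1.7)] / -16050 = -0.002056
|∇h| = √(0.008037² + -0.002056²) = 0.008296
Seepage velocity v = K·i/n = 0.5 × 0.008296 / 0.35 = 0.01185 m/day = 4.328 m/yr.

4.3 m/yr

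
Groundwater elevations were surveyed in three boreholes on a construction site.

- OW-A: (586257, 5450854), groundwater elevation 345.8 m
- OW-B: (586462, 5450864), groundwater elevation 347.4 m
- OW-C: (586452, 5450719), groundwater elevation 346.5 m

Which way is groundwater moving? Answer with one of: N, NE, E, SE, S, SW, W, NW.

Three-point gradient (reference OW-A): Δ to OW-B = (205, 10, +1.6), Δ to OW-C = (195, -135, +0.7).
∂h/∂x = +0.007527, ∂h/∂y = +0.005688 (det = -29625).
Flow = −∇h = (-0.007527 east, -0.005688 north), which points southwest.

SW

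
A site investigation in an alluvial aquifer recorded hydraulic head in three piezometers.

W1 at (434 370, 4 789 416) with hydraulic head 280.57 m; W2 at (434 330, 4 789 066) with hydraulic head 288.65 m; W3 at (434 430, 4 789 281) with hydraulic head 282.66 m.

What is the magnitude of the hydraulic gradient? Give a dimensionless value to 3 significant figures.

With h = a·x + b·y + c and W1 as origin, the differences give:
  (-40)·a + (-350)·b = +8.08
  60·a + (-135)·b = +2.09
Eliminate b (×(-135) and ×(-350), subtract): 26400·a = -359.300 → a = ∂h/∂x = -0.01361
Back-substitute: b = ∂h/∂y = -0.02153.
|∇h| = √(-0.01361² + -0.02153²) = 0.02547

0.0255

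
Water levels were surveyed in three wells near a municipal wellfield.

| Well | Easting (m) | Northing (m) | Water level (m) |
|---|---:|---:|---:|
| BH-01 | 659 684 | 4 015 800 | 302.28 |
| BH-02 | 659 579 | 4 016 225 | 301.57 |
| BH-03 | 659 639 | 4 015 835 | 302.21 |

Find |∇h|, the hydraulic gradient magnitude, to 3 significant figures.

0.00162

Differences from BH-01: to BH-02 (Δx, Δy, Δh) = (-105, 425, -0.71); to BH-03 = (-45, 35, -0.07).
Solve a·Δx + b·Δy = Δh: det = (-105)·35 − (-45)·425 = 15450.
∂h/∂x = [(-0.71)·35 − (-0.07)·425] / 15450 = +0.0003172
∂h/∂y = [(-105)·(-0.07) − (-45)·(-0.71)] / 15450 = -0.001592
|∇h| = √(0.0003172² + -0.001592²) = 0.001623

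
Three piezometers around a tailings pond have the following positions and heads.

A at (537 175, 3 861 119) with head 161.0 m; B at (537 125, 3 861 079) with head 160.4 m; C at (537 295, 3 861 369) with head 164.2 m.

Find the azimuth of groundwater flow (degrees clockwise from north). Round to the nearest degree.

194°

Differences from A: to B (Δx, Δy, Δh) = (-50, -40, -0.6); to C = (120, 250, +3.2).
Solve a·Δx + b·Δy = Δh: det = (-50)·250 − 120·(-40) = -7700.
∂h/∂x = [(-0.6)·250 − (+3.2)·(-40)] / -7700 = +0.002857
∂h/∂y = [(-50)·(+3.2) − 120·(-0.6)] / -7700 = +0.01143
Flow direction (−∇h) has components (-0.002857 E, -0.01143 N).
Azimuth = atan2(E, N) = atan2(-0.002857, -0.01143) = 194.0° ≈ 194°.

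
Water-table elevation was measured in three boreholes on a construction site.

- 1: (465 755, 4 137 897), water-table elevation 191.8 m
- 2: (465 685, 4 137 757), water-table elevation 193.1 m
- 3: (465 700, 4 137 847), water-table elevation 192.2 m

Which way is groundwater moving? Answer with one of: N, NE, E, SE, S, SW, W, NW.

With h = a·x + b·y + c and 1 as origin, the differences give:
  (-70)·a + (-140)·b = +1.3
  (-55)·a + (-50)·b = +0.4
Eliminate b (×(-50) and ×(-140), subtract): -4200·a = -9.00 → a = ∂h/∂x = +0.002143
Back-substitute: b = ∂h/∂y = -0.01036.
Flow = −∇h = (-0.002143 east, +0.01036 north), which points north.

N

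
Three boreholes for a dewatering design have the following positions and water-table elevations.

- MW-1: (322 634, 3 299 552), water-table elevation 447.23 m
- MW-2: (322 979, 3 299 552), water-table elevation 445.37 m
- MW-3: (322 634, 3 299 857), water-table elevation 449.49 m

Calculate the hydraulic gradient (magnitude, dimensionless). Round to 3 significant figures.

0.00916

∂h/∂x = (445.37 − 447.23) / (322979 − 322634) = -0.005391
∂h/∂y = (449.49 − 447.23) / (3299857 − 3299552) = +0.007410
|∇h| = √(-0.005391² + 0.007410²) = 0.009164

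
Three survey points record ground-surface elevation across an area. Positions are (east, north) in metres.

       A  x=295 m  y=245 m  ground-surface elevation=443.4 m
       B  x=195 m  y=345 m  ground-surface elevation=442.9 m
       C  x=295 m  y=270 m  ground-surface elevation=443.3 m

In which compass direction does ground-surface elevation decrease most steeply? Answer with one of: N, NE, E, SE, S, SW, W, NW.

Three-point gradient (reference A): Δ to B = (-100, 100, -0.5), Δ to C = (0, 25, -0.1).
∂z/∂x = +0.001000, ∂z/∂y = -0.004000 (det = -2500).
Steepest decrease is along −∇f = (-0.001000 E, +0.004000 N) → north.

N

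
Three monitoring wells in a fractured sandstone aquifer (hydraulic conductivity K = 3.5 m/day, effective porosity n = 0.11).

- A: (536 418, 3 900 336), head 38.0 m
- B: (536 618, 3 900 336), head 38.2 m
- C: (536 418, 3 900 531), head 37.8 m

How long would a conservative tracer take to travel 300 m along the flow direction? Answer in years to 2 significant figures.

18 years

∂h/∂x = (38.2 − 38.0) / (536618 − 536418) = +0.001000
∂h/∂y = (37.8 − 38.0) / (3900531 − 3900336) = -0.001026
|∇h| = √(0.001000² + -0.001026²) = 0.001433
Seepage velocity v = K·i/n = 3.5 × 0.001433 / 0.11 = 0.0456 m/day.
t = 300 / 0.0456 = 6579 days = 18 years.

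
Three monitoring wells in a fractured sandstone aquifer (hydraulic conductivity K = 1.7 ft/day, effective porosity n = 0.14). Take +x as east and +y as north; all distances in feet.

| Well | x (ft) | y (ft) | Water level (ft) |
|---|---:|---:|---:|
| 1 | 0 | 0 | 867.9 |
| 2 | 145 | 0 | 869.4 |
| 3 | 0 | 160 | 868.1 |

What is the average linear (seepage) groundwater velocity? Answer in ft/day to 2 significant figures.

∂h/∂x = (869.4 − 867.9) / (145 − 0) = +0.01034
∂h/∂y = (868.1 − 867.9) / (160 − 0) = +0.001250
|∇h| = √(0.01034² + 0.001250²) = 0.01042
Seepage velocity v = K·i/n = 1.7 × 0.01042 / 0.14 = 0.1265 ft/day.

0.13 ft/day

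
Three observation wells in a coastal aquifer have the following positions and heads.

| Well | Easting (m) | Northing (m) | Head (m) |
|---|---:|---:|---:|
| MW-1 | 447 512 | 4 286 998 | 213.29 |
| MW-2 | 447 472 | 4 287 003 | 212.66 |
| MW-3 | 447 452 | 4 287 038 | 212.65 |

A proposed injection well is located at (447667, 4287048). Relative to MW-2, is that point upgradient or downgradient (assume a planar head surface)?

upgradient

Differences from MW-1: to MW-2 (Δx, Δy, Δh) = (-40, 5, -0.63); to MW-3 = (-60, 40, -0.64).
Solve a·Δx + b·Δy = Δh: det = (-40)·40 − (-60)·5 = -1300.
∂h/∂x = [(-0.63)·40 − (-0.64)·5] / -1300 = +0.01692
∂h/∂y = [(-40)·(-0.64) − (-60)·(-0.63)] / -1300 = +0.009385
Head at (447667, 4287048) = 213.29 + (+0.01692)·(155) + (+0.009385)·(50) = 216.38 m.
That is higher than the 212.66 m at MW-2, so the point is upgradient.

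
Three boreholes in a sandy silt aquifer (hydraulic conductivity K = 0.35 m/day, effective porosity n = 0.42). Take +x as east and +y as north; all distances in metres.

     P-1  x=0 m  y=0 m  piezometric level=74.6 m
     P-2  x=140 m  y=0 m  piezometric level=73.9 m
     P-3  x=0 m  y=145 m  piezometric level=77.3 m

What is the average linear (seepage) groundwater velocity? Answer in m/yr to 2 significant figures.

5.9 m/yr

∂h/∂x = (73.9 − 74.6) / (140 − 0) = -0.005000
∂h/∂y = (77.3 − 74.6) / (145 − 0) = +0.01862
|∇h| = √(-0.005000² + 0.01862²) = 0.01928
Seepage velocity v = K·i/n = 0.35 × 0.01928 / 0.42 = 0.01607 m/day = 5.87 m/yr.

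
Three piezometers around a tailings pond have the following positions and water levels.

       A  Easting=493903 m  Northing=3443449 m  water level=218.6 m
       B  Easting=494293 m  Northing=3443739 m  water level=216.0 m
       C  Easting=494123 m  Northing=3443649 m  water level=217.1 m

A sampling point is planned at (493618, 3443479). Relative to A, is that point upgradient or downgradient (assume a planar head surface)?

upgradient

Differences from A: to B (Δx, Δy, Δh) = (390, 290, -2.6); to C = (220, 200, -1.5).
Solve a·Δx + b·Δy = Δh: det = 390·200 − 220·290 = 14200.
∂h/∂x = [(-2.6)·200 − (-1.5)·290] / 14200 = -0.005986
∂h/∂y = [390·(-1.5) − 220·(-2.6)] / 14200 = -0.0009155
Head at (493618, 3443479) = 218.6 + (-0.005986)·(-285) + (-0.0009155)·(30) = 220.28 m.
That is higher than the 218.6 m at A, so the point is upgradient.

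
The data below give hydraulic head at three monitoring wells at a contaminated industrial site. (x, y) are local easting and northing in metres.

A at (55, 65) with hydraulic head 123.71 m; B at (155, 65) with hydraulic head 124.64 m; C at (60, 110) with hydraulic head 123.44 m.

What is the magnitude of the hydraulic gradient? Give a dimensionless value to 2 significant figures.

0.012

Taking A as reference: B−A = (100, 0, +0.93); C−A = (5, 45, -0.27).
Determinant of the coordinate differences = 100·45 − 5·0 = 4500.
∂h/∂x = [(+0.93)·45 − (-0.27)·0] / 4500 = +0.009300
∂h/∂y = [100·(-0.27) − 5·(+0.93)] / 4500 = -0.007033
|∇h| = √(0.009300² + -0.007033²) = 0.01166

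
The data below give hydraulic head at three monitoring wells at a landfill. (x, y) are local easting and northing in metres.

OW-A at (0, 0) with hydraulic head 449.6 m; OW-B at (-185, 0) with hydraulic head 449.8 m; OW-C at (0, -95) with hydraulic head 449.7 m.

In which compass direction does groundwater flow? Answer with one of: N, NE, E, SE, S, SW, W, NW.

NE

∂h/∂x = (449.8 − 449.6) / (-185 − 0) = -0.001081
∂h/∂y = (449.7 − 449.6) / (-95 − 0) = -0.001053
Flow = −∇h = (+0.001081 east, +0.001053 north), which points northeast.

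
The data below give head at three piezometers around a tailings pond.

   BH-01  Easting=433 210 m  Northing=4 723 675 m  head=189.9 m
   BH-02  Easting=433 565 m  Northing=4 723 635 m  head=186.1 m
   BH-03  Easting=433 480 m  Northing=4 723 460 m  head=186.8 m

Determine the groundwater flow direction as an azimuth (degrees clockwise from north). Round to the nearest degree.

096°

Taking BH-01 as reference: BH-02−BH-01 = (355, -40, -3.8); BH-03−BH-01 = (270, -215, -3.1).
Solve a·Δx + b·Δy = Δh: det = 355·(-215) − 270·(-40) = -65525.
∂h/∂x = [(-3.8)·(-215) − (-3.1)·(-40)] / -65525 = -0.01058
∂h/∂y = [355·(-3.1) − 270·(-3.8)] / -65525 = +0.001137
Flow direction (−∇h) has components (+0.01058 E, -0.001137 N).
Azimuth = atan2(E, N) = atan2(+0.01058, -0.001137) = 96.1° ≈ 096°.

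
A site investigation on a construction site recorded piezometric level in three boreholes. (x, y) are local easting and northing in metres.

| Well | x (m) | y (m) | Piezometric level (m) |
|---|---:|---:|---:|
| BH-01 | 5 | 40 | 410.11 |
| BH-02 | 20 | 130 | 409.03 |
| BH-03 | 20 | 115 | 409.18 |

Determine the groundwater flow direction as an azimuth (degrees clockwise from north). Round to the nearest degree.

050°

With h = a·x + b·y + c and BH-01 as origin, the differences give:
  15·a + 90·b = -1.08
  15·a + 75·b = -0.93
Eliminate b (×75 and ×90, subtract): -225·a = 2.700 → a = ∂h/∂x = -0.01200
Back-substitute: b = ∂h/∂y = -0.01000.
Flow direction (−∇h) has components (+0.01200 E, +0.01000 N).
Azimuth = atan2(E, N) = atan2(+0.01200, +0.01000) = 50.2° ≈ 050°.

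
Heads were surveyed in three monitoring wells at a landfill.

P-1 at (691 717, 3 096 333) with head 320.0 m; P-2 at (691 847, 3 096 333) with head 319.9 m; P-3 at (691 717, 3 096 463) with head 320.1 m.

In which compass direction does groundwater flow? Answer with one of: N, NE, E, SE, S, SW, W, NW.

∂h/∂x = (319.9 − 320.0) / (691847 − 691717) = -0.0007692
∂h/∂y = (320.1 − 320.0) / (3096463 − 3096333) = +0.0007692
Flow = −∇h = (+0.0007692 east, -0.0007692 north), which points southeast.

SE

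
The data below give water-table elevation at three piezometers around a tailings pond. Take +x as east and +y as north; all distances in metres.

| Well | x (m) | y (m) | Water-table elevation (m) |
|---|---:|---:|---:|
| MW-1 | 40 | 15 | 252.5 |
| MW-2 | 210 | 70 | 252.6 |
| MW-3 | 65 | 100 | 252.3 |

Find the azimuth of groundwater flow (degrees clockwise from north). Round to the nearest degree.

332°

With h = a·x + b·y + c and MW-1 as origin, the differences give:
  170·a + 55·b = +0.1
  25·a + 85·b = -0.2
Eliminate b (×85 and ×55, subtract): 13075·a = 19.50 → a = ∂h/∂x = +0.001491
Back-substitute: b = ∂h/∂y = -0.002792.
Flow direction (−∇h) has components (-0.001491 E, +0.002792 N).
Azimuth = atan2(E, N) = atan2(-0.001491, +0.002792) = 331.9° ≈ 332°.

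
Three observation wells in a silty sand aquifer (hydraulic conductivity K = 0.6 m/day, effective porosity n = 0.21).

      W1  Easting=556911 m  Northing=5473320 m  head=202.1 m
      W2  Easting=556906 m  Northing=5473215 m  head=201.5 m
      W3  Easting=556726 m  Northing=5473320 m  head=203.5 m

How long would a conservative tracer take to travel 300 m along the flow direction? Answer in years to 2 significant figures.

Differences from W1: to W2 (Δx, Δy, Δh) = (-5, -105, -0.6); to W3 = (-185, 0, +1.4).
Solve a·Δx + b·Δy = Δh: det = (-5)·0 − (-185)·(-105) = -19425.
∂h/∂x = [(-0.6)·0 − (+1.4)·(-105)] / -19425 = -0.007568
∂h/∂y = [(-5)·(+1.4) − (-185)·(-0.6)] / -19425 = +0.006075
|∇h| = √(-0.007568² + 0.006075²) = 0.009705
Seepage velocity v = K·i/n = 0.6 × 0.009705 / 0.21 = 0.02773 m/day.
t = 300 / 0.02773 = 1.082e+04 days = 29.6 years.

30 years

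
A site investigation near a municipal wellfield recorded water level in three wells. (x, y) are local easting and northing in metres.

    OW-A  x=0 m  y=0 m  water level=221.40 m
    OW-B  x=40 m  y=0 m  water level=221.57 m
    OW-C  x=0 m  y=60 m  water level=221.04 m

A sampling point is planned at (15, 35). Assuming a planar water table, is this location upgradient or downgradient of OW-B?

∂h/∂x = (221.57 − 221.40) / (40 − 0) = +0.004250
∂h/∂y = (221.04 − 221.40) / (60 − 0) = -0.006000
Head at (15, 35) = 221.40 + (+0.004250)·(15) + (-0.006000)·(35) = 221.25 m.
That is lower than the 221.57 m at OW-B, so the point is downgradient.

downgradient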